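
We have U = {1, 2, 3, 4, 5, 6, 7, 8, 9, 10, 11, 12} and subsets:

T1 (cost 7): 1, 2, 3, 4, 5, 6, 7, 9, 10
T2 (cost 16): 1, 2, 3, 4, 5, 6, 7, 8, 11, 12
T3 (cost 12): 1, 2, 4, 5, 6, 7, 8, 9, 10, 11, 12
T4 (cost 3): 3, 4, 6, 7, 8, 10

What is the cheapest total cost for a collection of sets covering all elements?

T3, T4 cover every element at cost 12 + 3 = 15.
Any cover uses at least 2 sets; among all covering selections none totals below 15.
Greedy by coverage-per-cost would pick T4, T1, T3 for 22 — worse than the optimum 15.

15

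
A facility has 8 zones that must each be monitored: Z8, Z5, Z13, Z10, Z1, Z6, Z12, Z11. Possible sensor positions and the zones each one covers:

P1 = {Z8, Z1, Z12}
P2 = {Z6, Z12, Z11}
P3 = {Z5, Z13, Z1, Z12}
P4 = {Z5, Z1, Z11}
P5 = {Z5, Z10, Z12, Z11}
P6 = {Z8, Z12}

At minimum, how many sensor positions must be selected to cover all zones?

P1, P2, P3, P5 together cover {Z8, Z5, Z13, Z10, Z1, Z6, Z12, Z11} — every zone.
No 3 of the 6 sensor positions cover everything (all 20 triples fall short), so 4 is minimum.

4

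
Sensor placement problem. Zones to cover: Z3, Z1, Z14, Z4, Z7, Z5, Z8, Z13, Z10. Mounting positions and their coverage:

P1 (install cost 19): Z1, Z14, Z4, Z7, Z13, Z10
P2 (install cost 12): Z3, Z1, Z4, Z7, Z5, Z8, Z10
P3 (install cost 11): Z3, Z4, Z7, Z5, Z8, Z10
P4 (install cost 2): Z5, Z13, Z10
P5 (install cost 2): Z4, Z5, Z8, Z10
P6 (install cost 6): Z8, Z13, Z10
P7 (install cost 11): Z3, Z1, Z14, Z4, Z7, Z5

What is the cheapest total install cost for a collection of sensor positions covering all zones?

15

P4, P5, P7 cover every zone at install cost 2 + 2 + 11 = 15.
Any cover uses at least 2 sensor positions; among all covering selections none totals below 15.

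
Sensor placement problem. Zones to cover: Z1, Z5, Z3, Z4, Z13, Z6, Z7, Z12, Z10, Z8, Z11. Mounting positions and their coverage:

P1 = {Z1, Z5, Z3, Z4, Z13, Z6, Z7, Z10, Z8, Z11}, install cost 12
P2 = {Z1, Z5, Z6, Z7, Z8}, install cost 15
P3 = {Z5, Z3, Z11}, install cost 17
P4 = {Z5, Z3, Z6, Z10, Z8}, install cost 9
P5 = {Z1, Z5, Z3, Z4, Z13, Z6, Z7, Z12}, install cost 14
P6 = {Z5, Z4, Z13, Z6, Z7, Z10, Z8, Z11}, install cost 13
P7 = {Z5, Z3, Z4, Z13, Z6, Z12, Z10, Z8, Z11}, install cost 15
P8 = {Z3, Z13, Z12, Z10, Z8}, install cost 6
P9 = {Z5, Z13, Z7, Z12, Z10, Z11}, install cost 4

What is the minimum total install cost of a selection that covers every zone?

P1, P9 cover every zone at install cost 12 + 4 = 16.
Any cover uses at least 2 sensor positions; among all covering selections none totals below 16.

16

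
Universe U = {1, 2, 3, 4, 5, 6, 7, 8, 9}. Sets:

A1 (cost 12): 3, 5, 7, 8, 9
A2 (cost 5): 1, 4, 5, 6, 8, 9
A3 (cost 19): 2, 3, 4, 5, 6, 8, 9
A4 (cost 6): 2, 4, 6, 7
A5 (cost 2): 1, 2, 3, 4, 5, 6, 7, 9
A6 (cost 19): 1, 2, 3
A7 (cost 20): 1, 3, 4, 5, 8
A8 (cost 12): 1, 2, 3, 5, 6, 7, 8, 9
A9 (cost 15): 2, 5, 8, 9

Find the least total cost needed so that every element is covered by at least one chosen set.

7

A2, A5 cover every element at cost 5 + 2 = 7.
Any cover uses at least 2 sets; among all covering selections none totals below 7.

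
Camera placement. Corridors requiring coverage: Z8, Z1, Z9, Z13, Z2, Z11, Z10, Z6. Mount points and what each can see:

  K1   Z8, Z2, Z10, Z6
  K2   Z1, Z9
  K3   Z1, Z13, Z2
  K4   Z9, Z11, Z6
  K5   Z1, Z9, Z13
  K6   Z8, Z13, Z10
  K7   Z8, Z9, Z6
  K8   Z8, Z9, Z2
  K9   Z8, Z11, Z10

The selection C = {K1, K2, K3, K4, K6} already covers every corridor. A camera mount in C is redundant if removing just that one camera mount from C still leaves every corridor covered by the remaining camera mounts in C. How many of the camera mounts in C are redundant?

Drop K1: the rest still cover every corridor — redundant.
Drop K2: the rest still cover every corridor — redundant.
Drop K3: the rest still cover every corridor — redundant.
Drop K4: Z11 uncovered — not redundant.
Drop K6: the rest still cover every corridor — redundant.
4 redundant: K1, K2, K3, K6.

4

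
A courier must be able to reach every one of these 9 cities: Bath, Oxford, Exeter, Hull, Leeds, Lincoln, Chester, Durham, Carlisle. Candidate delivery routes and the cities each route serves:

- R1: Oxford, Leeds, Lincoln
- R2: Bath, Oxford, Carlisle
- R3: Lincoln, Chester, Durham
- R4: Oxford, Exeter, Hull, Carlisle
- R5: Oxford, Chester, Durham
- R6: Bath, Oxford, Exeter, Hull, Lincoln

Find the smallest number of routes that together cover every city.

R1, R2, R3, R4 together cover {Bath, Oxford, Exeter, Hull, Leeds, Lincoln, Chester, Durham, Carlisle} — every city.
No 3 of the 6 routes cover everything (all 20 triples fall short), so 4 is minimum.

4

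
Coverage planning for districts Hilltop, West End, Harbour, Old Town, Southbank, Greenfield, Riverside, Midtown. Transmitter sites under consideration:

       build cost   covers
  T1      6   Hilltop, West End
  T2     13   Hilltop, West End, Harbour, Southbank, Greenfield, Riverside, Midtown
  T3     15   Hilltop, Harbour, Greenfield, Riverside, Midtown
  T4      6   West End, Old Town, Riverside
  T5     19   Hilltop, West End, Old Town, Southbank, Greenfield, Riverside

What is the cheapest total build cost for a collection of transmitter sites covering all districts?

19

T2, T4 cover every district at build cost 13 + 6 = 19.
Any cover uses at least 2 transmitter sites; among all covering selections none totals below 19.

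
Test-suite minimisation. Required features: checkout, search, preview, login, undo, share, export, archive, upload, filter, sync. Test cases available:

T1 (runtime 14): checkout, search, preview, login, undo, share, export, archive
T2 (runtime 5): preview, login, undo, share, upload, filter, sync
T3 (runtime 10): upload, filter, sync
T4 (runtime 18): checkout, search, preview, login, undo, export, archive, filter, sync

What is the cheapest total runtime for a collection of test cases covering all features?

T1, T2 cover every feature at runtime 14 + 5 = 19.
Any cover uses at least 2 test cases; among all covering selections none totals below 19.

19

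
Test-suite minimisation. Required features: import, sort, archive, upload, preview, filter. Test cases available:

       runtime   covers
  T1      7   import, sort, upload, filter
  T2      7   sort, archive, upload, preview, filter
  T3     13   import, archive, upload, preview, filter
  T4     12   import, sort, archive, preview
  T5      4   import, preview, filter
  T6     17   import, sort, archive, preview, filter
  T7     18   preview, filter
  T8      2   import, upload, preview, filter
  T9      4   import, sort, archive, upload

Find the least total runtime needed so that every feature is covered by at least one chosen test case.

T8, T9 cover every feature at runtime 2 + 4 = 6.
Any cover uses at least 2 test cases; among all covering selections none totals below 6.

6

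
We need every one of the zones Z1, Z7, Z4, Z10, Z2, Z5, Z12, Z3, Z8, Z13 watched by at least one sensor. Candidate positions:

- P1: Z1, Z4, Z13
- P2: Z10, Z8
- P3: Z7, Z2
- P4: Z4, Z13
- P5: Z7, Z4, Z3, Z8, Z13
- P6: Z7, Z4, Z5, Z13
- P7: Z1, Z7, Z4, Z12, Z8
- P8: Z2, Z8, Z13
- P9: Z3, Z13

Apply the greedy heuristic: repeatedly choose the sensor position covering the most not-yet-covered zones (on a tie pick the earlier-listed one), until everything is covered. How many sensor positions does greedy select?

Pick 1: P5 covers 5 new zones (Z7, Z4, Z3, Z8, Z13).
Pick 2: P7 covers 2 new zones (Z1, Z12).
Pick 3: P2 covers 1 new zones (Z10).
Pick 4: P3 covers 1 new zones (Z2).
Pick 5: P6 covers 1 new zones (Z5).
Greedy uses 5 sensor positions.

5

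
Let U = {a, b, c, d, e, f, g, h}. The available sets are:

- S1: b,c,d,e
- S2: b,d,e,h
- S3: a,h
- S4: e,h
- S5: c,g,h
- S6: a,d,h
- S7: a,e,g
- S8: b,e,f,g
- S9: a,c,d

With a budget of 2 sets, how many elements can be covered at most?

7

Choosing S6, S8 covers {a, b, d, e, f, g, h} — 7 elements.
No choice of 2 sets does better; here c is left uncovered.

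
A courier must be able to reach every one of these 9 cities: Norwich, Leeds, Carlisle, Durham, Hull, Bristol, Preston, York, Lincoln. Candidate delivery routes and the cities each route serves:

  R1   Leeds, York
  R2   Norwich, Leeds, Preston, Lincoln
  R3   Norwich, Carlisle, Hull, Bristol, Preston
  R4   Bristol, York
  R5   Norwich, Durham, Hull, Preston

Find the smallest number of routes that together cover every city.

R1, R2, R3, R5 together cover {Norwich, Leeds, Carlisle, Durham, Hull, Bristol, Preston, York, Lincoln} — every city.
No 3 of the 5 routes cover everything (all 10 triples fall short), so 4 is minimum.

4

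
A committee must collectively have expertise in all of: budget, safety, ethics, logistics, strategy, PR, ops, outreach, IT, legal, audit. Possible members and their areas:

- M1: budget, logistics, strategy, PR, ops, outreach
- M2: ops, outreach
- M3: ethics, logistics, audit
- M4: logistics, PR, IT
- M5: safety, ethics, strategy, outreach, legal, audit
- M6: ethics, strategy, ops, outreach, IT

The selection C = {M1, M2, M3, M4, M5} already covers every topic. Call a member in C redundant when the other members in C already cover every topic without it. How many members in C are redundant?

2

Drop M1: budget uncovered — not redundant.
Drop M2: the rest still cover every topic — redundant.
Drop M3: the rest still cover every topic — redundant.
Drop M4: IT uncovered — not redundant.
Drop M5: safety, legal uncovered — not redundant.
2 redundant: M2, M3.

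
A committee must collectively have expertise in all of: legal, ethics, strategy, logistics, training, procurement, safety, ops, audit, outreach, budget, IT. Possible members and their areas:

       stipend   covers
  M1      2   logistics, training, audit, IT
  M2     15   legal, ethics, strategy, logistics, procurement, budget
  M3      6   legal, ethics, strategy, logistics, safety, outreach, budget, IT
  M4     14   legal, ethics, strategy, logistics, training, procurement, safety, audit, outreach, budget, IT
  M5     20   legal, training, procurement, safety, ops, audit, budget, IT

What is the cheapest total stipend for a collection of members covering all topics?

26

M3, M5 cover every topic at stipend 6 + 20 = 26.
Any cover uses at least 2 members; among all covering selections none totals below 26.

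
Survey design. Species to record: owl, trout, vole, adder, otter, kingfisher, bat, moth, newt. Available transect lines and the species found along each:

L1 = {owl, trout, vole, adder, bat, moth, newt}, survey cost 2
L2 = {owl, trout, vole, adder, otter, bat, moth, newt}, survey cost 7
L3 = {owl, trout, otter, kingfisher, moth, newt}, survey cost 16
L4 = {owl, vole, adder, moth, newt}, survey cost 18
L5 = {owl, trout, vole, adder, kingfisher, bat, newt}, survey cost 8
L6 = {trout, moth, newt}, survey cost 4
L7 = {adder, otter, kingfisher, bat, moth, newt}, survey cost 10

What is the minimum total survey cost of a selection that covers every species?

L1, L7 cover every species at survey cost 2 + 10 = 12.
Any cover uses at least 2 transects; among all covering selections none totals below 12.

12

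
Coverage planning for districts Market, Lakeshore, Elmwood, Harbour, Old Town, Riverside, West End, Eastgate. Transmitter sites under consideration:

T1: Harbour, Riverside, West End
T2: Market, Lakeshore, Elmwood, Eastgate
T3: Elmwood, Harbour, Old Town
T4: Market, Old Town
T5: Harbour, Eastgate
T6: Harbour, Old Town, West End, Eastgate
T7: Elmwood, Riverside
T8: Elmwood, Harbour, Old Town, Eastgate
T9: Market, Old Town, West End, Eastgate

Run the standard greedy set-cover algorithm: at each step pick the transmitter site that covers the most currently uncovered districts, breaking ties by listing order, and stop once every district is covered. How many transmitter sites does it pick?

Pick 1: T2 covers 4 new districts (Market, Lakeshore, Elmwood, Eastgate).
Pick 2: T1 covers 3 new districts (Harbour, Riverside, West End).
Pick 3: T3 covers 1 new districts (Old Town).
Greedy uses 3 transmitter sites.

3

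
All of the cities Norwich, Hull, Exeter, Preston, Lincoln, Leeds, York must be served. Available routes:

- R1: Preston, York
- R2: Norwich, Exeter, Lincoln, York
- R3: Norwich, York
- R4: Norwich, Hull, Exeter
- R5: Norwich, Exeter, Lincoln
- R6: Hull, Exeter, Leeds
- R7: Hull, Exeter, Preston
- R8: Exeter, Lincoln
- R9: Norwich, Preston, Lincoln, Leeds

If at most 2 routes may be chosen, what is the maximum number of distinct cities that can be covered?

6

Choosing R2, R6 covers {Norwich, Hull, Exeter, Lincoln, Leeds, York} — 6 cities.
No choice of 2 routes does better; here Preston is left uncovered.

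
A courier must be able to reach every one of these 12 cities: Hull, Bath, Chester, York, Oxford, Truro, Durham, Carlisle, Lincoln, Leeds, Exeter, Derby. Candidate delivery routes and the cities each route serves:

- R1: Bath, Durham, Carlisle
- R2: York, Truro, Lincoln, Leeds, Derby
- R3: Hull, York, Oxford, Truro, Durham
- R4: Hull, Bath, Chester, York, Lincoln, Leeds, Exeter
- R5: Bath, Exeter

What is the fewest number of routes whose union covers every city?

R1, R2, R3, R4 together cover {Hull, Bath, Chester, York, Oxford, Truro, Durham, Carlisle, Lincoln, Leeds, Exeter, Derby} — every city.
No 3 of the 5 routes cover everything (all 10 triples fall short), so 4 is minimum.

4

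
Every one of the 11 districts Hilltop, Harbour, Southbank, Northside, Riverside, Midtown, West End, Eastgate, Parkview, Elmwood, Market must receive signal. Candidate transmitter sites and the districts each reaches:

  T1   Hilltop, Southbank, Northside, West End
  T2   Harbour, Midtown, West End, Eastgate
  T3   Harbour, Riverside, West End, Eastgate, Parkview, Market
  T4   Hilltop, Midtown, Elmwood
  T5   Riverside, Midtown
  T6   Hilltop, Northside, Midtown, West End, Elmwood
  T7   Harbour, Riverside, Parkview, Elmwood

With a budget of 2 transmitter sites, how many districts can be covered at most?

10

Choosing T3, T6 covers {Hilltop, Harbour, Northside, Riverside, Midtown, West End, Eastgate, Parkview, Elmwood, Market} — 10 districts.
No choice of 2 transmitter sites does better; here Southbank is left uncovered.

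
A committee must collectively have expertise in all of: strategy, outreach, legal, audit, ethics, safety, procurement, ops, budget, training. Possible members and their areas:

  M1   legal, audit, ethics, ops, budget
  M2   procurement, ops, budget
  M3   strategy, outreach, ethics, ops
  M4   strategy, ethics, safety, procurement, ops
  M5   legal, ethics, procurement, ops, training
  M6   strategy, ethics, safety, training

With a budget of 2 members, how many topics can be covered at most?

Choosing M1, M4 covers {strategy, legal, audit, ethics, safety, procurement, ops, budget} — 8 topics.
No choice of 2 members does better; here outreach, training are left uncovered.

8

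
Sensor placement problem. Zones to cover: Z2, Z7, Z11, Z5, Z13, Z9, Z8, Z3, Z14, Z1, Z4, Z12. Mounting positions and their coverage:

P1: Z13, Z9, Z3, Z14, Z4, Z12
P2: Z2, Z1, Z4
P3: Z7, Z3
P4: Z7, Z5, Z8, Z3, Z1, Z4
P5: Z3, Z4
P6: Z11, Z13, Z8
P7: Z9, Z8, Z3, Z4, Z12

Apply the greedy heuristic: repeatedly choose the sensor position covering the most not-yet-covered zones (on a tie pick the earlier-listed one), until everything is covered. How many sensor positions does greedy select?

4

Pick 1: P1 covers 6 new zones (Z13, Z9, Z3, Z14, Z4, Z12).
Pick 2: P4 covers 4 new zones (Z7, Z5, Z8, Z1).
Pick 3: P2 covers 1 new zones (Z2).
Pick 4: P6 covers 1 new zones (Z11).
Greedy uses 4 sensor positions.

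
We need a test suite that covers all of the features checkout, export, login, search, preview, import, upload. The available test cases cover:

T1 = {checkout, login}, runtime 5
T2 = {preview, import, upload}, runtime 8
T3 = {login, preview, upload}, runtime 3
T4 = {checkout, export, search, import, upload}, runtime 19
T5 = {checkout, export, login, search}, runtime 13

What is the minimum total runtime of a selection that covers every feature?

T2, T5 cover every feature at runtime 8 + 13 = 21.
Any cover uses at least 2 test cases; among all covering selections none totals below 21.

21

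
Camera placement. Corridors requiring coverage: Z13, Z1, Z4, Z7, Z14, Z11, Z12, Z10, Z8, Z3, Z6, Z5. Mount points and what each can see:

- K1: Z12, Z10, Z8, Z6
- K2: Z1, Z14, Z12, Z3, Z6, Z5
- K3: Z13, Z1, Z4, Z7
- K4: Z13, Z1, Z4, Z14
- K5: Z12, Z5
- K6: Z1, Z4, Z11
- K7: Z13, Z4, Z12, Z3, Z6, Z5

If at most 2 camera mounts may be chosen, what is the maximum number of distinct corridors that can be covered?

Choosing K2, K3 covers {Z13, Z1, Z4, Z7, Z14, Z12, Z3, Z6, Z5} — 9 corridors.
No choice of 2 camera mounts does better; here Z11, Z10, Z8 are left uncovered.

9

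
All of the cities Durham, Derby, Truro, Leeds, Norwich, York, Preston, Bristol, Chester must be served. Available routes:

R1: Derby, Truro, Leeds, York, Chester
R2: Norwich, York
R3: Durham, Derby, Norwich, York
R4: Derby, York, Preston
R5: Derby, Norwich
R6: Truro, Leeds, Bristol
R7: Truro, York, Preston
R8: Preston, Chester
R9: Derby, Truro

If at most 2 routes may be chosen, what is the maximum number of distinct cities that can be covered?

Choosing R1, R3 covers {Durham, Derby, Truro, Leeds, Norwich, York, Chester} — 7 cities.
No choice of 2 routes does better; here Preston, Bristol are left uncovered.

7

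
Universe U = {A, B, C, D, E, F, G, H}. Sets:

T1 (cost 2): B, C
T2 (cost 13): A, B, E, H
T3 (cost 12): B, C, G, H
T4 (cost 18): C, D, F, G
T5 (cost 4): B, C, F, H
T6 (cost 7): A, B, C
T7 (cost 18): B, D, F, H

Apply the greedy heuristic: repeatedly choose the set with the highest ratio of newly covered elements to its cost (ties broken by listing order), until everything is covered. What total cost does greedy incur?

37

Pick 1: T1 adds 2 new (B, C) at cost 2 (ratio 2/2).
Pick 2: T5 adds 2 new (F, H) at cost 4 (ratio 2/4).
Pick 3: T2 adds 2 new (A, E) at cost 13 (ratio 2/13).
Pick 4: T4 adds 2 new (D, G) at cost 18 (ratio 2/18).
Greedy total cost: 2 + 4 + 13 + 18 = 37. (The true optimum is 31, so greedy overshoots here.)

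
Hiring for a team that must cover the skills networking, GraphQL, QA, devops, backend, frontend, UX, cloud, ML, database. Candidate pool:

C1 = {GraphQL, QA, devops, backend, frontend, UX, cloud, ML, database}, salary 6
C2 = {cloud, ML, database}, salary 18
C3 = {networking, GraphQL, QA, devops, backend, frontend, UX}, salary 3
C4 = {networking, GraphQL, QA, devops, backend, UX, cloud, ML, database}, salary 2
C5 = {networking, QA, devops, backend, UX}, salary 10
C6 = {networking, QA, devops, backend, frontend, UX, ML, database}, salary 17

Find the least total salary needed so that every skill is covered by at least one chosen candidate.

5

C3, C4 cover every skill at salary 3 + 2 = 5.
Any cover uses at least 2 candidates; among all covering selections none totals below 5.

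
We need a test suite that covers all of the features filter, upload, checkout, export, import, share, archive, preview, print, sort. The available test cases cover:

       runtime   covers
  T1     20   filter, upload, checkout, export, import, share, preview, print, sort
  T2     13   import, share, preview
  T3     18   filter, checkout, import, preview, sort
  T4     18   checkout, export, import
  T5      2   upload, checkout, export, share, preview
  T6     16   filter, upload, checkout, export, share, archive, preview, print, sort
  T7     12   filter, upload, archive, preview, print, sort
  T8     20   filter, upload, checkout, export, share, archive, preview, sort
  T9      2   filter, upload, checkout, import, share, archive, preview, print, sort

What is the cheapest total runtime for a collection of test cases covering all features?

4

T5, T9 cover every feature at runtime 2 + 2 = 4.
Any cover uses at least 2 test cases; among all covering selections none totals below 4.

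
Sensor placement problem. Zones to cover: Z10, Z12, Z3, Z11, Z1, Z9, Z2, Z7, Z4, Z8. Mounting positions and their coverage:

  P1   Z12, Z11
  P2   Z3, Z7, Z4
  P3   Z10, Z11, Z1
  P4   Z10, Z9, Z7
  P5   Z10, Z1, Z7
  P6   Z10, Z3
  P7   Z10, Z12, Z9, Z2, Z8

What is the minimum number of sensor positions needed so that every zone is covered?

3

P2, P3, P7 together cover {Z10, Z12, Z3, Z11, Z1, Z9, Z2, Z7, Z4, Z8} — every zone.
No 2 of the 7 sensor positions cover everything (all 21 pairs fall short), so 3 is minimum.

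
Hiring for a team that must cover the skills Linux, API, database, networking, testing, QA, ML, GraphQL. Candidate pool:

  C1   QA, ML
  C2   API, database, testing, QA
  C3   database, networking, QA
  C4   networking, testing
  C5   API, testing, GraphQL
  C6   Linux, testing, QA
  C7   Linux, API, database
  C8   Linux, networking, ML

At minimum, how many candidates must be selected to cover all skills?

3

C2, C5, C8 together cover {Linux, API, database, networking, testing, QA, ML, GraphQL} — every skill.
No 2 of the 8 candidates cover everything (all 28 pairs fall short), so 3 is minimum.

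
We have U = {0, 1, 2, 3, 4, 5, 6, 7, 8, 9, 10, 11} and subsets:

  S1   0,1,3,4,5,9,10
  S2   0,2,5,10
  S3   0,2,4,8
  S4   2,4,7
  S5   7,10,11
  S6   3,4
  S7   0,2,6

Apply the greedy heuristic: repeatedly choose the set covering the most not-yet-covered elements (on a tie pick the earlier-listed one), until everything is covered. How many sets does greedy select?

4

Pick 1: S1 covers 7 new elements (0, 1, 3, 4, 5, 9, 10).
Pick 2: S3 covers 2 new elements (2, 8).
Pick 3: S5 covers 2 new elements (7, 11).
Pick 4: S7 covers 1 new elements (6).
Greedy uses 4 sets.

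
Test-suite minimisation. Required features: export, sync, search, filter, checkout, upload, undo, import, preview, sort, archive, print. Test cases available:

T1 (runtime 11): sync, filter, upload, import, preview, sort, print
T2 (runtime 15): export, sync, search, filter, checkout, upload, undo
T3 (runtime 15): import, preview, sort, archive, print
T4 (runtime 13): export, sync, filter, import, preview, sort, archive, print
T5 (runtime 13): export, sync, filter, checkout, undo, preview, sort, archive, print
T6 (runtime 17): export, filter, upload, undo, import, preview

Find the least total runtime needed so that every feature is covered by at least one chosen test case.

T2, T4 cover every feature at runtime 15 + 13 = 28.
Any cover uses at least 2 test cases; among all covering selections none totals below 28.
Greedy by coverage-per-runtime would pick T5, T1, T2 for 39 — worse than the optimum 28.

28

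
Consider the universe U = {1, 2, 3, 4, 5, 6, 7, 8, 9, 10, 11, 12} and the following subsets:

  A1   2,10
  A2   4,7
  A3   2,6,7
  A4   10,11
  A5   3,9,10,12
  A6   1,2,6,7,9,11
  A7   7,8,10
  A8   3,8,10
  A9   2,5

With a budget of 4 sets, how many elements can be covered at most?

Choosing A2, A5, A6, A7 covers {1, 2, 3, 4, 6, 7, 8, 9, 10, 11, 12} — 11 elements.
No choice of 4 sets does better; here 5 is left uncovered.

11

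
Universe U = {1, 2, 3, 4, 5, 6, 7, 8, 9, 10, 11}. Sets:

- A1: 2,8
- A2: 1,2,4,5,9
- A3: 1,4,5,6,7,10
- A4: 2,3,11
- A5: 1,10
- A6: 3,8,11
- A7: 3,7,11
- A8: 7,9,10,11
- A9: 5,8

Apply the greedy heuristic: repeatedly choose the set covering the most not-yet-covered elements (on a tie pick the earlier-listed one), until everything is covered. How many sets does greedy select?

Pick 1: A3 covers 6 new elements (1, 4, 5, 6, 7, 10).
Pick 2: A4 covers 3 new elements (2, 3, 11).
Pick 3: A1 covers 1 new elements (8).
Pick 4: A2 covers 1 new elements (9).
Greedy uses 4 sets. (The true minimum is 3.)

4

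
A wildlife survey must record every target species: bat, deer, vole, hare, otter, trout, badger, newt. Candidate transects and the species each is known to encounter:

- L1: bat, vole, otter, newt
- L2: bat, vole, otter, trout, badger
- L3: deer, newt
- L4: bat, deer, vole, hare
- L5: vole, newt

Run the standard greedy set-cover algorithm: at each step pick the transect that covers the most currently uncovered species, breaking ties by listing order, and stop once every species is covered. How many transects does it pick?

Pick 1: L2 covers 5 new species (bat, vole, otter, trout, badger).
Pick 2: L3 covers 2 new species (deer, newt).
Pick 3: L4 covers 1 new species (hare).
Greedy uses 3 transects.

3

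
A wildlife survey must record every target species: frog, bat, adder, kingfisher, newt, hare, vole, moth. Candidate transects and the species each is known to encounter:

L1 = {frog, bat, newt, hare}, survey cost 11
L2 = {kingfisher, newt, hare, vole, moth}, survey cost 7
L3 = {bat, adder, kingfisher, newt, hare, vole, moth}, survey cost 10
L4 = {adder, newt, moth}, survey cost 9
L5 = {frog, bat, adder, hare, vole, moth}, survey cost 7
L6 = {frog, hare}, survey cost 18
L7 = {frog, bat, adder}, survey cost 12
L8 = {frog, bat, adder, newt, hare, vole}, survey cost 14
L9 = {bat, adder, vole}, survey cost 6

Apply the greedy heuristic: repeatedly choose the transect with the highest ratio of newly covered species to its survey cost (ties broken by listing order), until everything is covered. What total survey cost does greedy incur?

Pick 1: L5 adds 6 new (frog, bat, adder, hare, vole, moth) at survey cost 7 (ratio 6/7).
Pick 2: L2 adds 2 new (kingfisher, newt) at survey cost 7 (ratio 2/7).
Greedy total survey cost: 7 + 7 = 14.

14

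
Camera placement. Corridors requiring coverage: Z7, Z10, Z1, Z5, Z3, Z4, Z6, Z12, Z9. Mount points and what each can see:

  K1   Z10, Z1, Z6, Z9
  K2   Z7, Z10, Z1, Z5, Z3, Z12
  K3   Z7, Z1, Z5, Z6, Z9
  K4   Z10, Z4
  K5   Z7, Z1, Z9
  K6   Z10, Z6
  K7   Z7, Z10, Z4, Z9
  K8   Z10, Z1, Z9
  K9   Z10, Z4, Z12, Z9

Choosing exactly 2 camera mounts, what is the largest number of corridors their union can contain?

Choosing K1, K2 covers {Z7, Z10, Z1, Z5, Z3, Z6, Z12, Z9} — 8 corridors.
No choice of 2 camera mounts does better; here Z4 is left uncovered.

8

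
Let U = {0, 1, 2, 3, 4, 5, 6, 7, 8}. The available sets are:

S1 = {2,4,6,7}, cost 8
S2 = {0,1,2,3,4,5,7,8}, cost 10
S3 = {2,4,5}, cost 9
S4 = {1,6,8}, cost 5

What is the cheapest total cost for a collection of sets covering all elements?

S2, S4 cover every element at cost 10 + 5 = 15.
Any cover uses at least 2 sets; among all covering selections none totals below 15.

15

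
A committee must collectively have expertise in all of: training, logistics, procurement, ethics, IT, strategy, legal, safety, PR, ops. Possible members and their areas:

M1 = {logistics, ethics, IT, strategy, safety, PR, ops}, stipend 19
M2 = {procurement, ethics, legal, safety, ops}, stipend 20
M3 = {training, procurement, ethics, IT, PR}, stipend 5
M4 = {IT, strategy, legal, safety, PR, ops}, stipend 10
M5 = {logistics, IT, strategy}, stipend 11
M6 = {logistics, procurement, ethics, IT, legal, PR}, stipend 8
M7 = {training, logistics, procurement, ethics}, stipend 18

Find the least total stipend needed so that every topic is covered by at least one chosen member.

M3, M4, M6 cover every topic at stipend 5 + 10 + 8 = 23.
Any cover uses at least 2 members; among all covering selections none totals below 23.

23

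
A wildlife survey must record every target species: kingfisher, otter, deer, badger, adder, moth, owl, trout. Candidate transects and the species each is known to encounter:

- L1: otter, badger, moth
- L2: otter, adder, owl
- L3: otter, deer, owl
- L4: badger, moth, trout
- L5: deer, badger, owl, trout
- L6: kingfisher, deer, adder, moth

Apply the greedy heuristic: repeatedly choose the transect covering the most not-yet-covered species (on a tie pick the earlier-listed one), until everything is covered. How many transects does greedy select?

Pick 1: L5 covers 4 new species (deer, badger, owl, trout).
Pick 2: L6 covers 3 new species (kingfisher, adder, moth).
Pick 3: L1 covers 1 new species (otter).
Greedy uses 3 transects.

3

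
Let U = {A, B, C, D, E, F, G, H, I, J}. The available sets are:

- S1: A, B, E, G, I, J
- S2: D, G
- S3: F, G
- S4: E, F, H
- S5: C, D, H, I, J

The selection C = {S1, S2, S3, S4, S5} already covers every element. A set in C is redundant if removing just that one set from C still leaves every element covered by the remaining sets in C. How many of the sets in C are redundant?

3

Drop S1: A, B uncovered — not redundant.
Drop S2: the rest still cover every element — redundant.
Drop S3: the rest still cover every element — redundant.
Drop S4: the rest still cover every element — redundant.
Drop S5: C uncovered — not redundant.
3 redundant: S2, S3, S4.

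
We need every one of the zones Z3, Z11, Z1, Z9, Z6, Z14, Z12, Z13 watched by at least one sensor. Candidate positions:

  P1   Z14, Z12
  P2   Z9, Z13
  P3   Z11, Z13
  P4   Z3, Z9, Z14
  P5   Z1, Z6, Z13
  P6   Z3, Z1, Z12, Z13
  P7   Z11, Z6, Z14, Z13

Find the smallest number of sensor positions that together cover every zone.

3

P2, P6, P7 together cover {Z3, Z11, Z1, Z9, Z6, Z14, Z12, Z13} — every zone.
No 2 of the 7 sensor positions cover everything (all 21 pairs fall short), so 3 is minimum.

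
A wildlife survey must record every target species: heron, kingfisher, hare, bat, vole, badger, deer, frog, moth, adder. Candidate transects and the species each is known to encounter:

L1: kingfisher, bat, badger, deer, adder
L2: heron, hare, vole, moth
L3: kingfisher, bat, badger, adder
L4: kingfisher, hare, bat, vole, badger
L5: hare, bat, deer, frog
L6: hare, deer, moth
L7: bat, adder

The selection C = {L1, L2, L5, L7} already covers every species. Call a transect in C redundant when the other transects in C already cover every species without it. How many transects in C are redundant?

Drop L1: kingfisher, badger uncovered — not redundant.
Drop L2: heron, vole, moth uncovered — not redundant.
Drop L5: frog uncovered — not redundant.
Drop L7: the rest still cover every species — redundant.
1 redundant: L7.

1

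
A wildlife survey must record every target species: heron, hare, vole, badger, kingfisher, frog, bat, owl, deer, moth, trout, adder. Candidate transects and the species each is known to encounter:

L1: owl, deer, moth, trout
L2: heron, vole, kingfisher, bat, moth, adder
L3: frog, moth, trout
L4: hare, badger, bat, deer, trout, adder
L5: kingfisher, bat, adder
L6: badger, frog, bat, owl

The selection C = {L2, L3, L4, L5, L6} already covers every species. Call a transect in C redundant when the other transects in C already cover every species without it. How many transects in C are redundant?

2

Drop L2: heron, vole uncovered — not redundant.
Drop L3: the rest still cover every species — redundant.
Drop L4: hare, deer uncovered — not redundant.
Drop L5: the rest still cover every species — redundant.
Drop L6: owl uncovered — not redundant.
2 redundant: L3, L5.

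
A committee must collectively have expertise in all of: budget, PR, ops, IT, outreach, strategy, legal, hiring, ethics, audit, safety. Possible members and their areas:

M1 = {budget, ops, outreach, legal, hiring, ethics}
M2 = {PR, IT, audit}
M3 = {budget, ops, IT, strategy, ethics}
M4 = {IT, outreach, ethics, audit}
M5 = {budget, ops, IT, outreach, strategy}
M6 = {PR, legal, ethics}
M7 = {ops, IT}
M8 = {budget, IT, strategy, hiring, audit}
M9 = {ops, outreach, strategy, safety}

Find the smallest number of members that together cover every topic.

M1, M2, M9 together cover {budget, PR, ops, IT, outreach, strategy, legal, hiring, ethics, audit, safety} — every topic.
No 2 of the 9 members cover everything (all 36 pairs fall short), so 3 is minimum.

3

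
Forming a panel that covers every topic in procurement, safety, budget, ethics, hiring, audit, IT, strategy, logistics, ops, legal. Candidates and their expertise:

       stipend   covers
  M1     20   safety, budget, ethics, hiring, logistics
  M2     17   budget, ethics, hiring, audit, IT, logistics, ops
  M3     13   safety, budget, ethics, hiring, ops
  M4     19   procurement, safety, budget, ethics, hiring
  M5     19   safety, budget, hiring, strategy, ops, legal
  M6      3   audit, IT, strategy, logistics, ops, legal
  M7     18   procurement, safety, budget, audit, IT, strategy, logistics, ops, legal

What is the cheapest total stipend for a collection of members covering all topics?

22

M4, M6 cover every topic at stipend 19 + 3 = 22.
Any cover uses at least 2 members; among all covering selections none totals below 22.
Greedy by coverage-per-stipend would pick M6, M3, M7 for 34 — worse than the optimum 22.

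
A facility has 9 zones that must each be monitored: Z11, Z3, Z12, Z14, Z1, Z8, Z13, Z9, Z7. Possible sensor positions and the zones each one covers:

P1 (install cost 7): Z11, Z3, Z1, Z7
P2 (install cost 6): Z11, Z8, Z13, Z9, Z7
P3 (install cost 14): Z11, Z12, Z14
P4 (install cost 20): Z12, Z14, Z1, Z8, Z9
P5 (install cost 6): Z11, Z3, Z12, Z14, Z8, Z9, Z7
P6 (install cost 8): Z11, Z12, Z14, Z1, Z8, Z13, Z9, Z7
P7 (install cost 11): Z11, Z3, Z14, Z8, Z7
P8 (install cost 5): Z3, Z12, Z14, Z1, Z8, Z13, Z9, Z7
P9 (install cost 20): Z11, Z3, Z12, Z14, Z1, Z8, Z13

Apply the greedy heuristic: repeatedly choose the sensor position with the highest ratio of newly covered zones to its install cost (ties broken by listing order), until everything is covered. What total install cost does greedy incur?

Pick 1: P8 adds 8 new (Z3, Z12, Z14, Z1, Z8, Z13, Z9, Z7) at install cost 5 (ratio 8/5).
Pick 2: P2 adds 1 new (Z11) at install cost 6 (ratio 1/6).
Greedy total install cost: 5 + 6 = 11.

11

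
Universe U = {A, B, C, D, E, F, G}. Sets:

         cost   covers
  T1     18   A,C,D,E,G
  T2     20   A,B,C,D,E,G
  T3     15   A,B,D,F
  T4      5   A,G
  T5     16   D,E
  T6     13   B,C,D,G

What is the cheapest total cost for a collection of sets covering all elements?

33

T1, T3 cover every element at cost 18 + 15 = 33.
Any cover uses at least 2 sets; among all covering selections none totals below 33.
Greedy by coverage-per-cost would pick T4, T6, T3, T5 for 49 — worse than the optimum 33.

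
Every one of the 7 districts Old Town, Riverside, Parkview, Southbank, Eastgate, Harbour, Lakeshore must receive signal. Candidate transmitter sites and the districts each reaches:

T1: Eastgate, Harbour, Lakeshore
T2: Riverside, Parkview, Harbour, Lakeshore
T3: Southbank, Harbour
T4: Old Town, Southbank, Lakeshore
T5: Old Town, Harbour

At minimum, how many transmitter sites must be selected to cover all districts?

T1, T2, T4 together cover {Old Town, Riverside, Parkview, Southbank, Eastgate, Harbour, Lakeshore} — every district.
No 2 of the 5 transmitter sites cover everything (all 10 pairs fall short), so 3 is minimum.

3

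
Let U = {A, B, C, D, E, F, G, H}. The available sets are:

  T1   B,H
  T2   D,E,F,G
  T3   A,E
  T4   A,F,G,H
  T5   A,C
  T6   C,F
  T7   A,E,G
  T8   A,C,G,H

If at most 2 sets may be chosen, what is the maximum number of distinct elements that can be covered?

Choosing T2, T8 covers {A, C, D, E, F, G, H} — 7 elements.
No choice of 2 sets does better; here B is left uncovered.

7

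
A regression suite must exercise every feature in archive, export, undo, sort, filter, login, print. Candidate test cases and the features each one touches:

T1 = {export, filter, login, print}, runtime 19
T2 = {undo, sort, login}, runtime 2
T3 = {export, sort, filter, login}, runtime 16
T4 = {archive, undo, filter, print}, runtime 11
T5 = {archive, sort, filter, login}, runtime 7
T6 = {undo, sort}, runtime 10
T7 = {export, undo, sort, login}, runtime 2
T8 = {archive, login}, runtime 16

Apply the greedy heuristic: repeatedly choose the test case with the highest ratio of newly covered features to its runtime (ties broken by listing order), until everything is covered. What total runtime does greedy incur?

Pick 1: T7 adds 4 new (export, undo, sort, login) at runtime 2 (ratio 4/2).
Pick 2: T5 adds 2 new (archive, filter) at runtime 7 (ratio 2/7).
Pick 3: T4 adds 1 new (print) at runtime 11 (ratio 1/11).
Greedy total runtime: 2 + 7 + 11 = 20. (The true optimum is 13, so greedy overshoots here.)

20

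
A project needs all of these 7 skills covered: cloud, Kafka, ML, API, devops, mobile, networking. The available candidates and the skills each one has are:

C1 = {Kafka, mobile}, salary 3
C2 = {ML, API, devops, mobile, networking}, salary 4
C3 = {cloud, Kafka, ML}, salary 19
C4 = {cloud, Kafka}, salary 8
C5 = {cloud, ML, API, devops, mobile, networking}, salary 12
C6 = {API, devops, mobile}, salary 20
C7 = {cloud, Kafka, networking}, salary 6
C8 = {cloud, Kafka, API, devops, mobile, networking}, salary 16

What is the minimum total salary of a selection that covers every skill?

C2, C7 cover every skill at salary 4 + 6 = 10.
Any cover uses at least 2 candidates; among all covering selections none totals below 10.

10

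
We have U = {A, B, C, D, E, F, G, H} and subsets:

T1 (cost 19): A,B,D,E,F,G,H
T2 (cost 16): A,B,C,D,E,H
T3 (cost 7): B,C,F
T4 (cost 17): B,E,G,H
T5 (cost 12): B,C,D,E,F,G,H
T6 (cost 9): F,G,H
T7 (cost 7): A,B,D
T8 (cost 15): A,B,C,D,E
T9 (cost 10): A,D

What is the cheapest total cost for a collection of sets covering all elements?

T5, T7 cover every element at cost 12 + 7 = 19.
Any cover uses at least 2 sets; among all covering selections none totals below 19.

19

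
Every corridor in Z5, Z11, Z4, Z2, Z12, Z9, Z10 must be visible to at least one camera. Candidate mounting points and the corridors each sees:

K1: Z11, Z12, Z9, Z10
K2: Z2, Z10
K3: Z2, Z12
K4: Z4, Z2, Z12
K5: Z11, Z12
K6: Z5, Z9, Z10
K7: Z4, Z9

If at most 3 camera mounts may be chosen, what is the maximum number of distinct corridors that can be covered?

7

Choosing K1, K4, K6 covers {Z5, Z11, Z4, Z2, Z12, Z9, Z10} — 7 corridors.
That is all 7 corridors.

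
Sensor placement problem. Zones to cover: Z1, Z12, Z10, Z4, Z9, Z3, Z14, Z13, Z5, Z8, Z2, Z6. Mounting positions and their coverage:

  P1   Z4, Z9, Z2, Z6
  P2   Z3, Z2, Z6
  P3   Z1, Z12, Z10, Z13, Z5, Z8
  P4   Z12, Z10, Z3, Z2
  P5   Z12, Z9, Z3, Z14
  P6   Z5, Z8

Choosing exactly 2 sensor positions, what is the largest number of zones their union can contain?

Choosing P1, P3 covers {Z1, Z12, Z10, Z4, Z9, Z13, Z5, Z8, Z2, Z6} — 10 zones.
No choice of 2 sensor positions does better; here Z3, Z14 are left uncovered.

10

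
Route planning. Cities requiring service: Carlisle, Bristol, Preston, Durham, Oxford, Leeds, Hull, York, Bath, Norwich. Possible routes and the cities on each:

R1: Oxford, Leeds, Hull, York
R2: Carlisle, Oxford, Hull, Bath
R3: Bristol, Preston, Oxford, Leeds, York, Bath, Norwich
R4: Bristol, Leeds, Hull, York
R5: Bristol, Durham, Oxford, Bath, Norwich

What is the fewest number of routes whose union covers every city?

3

R2, R3, R5 together cover {Carlisle, Bristol, Preston, Durham, Oxford, Leeds, Hull, York, Bath, Norwich} — every city.
No 2 of the 5 routes cover everything (all 10 pairs fall short), so 3 is minimum.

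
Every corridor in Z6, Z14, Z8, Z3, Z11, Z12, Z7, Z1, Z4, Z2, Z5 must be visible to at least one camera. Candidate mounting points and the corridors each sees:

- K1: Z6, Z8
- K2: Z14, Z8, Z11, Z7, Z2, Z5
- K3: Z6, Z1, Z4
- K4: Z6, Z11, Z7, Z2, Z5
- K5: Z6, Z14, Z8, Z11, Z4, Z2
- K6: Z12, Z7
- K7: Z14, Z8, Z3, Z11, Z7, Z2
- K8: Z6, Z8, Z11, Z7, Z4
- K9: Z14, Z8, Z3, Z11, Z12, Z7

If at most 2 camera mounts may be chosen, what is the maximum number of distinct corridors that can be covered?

9

Choosing K2, K3 covers {Z6, Z14, Z8, Z11, Z7, Z1, Z4, Z2, Z5} — 9 corridors.
No choice of 2 camera mounts does better; here Z3, Z12 are left uncovered.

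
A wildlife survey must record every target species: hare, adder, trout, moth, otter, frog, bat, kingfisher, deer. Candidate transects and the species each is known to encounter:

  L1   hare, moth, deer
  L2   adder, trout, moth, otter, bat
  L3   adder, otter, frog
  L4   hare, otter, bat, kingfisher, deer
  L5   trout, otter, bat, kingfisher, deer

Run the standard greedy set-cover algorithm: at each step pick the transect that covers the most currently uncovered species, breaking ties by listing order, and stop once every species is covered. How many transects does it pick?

Pick 1: L2 covers 5 new species (adder, trout, moth, otter, bat).
Pick 2: L4 covers 3 new species (hare, kingfisher, deer).
Pick 3: L3 covers 1 new species (frog).
Greedy uses 3 transects.

3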